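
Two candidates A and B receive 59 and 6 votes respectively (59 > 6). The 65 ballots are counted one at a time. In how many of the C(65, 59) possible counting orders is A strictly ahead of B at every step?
Strict-lead orderings = 67349856

Total orderings of the 65 votes with 59 for A: C(65, 59) = 82598880. By the Bertrand ballot formula (Cycle Lemma / reflection principle), the number of orderings in which A is strictly ahead of B throughout is (p − q)/(p + q) · C(p + q, p) = (59 − 6)/(59 + 6) · 82598880 = 67349856.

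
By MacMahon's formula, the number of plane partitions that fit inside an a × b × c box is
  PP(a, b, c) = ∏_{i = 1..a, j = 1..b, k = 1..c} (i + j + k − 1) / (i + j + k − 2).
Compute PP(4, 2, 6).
PP(4, 2, 6) = 13860

Evaluate the triple product over i = 1..4, j = 1..2, k = 1..6. The factors are (2/1) · (3/2) · (4/3) · (5/4) · (6/5) · (7/6) · (3/2) · (4/3) · … (48 factors total). The numerators and denominators telescope so the product is an integer; carrying out the multiplication exactly gives PP(4, 2, 6) = 13860.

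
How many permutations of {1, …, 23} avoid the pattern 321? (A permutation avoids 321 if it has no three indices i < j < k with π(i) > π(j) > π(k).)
C_23 = 343059613650

These 321-avoiding permutations are counted by the Catalan number C_n = (1/(n + 1)) · C(2n, n). For n = 23: C_23 = (1/24) · C(46, 23) = 8233430727600/24 = 343059613650.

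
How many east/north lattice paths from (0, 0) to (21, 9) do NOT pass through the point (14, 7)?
Number of paths = 10121070

Total paths from (0, 0) to (21, 9): C(30, 21) = 14307150. Paths through (14, 7): (paths (0, 0) → (14, 7)) × (paths (14, 7) → (21, 9)) = C(21, 14) · C(9, 7) = 116280 · 36 = 4186080. Avoidance count = 14307150 − 4186080 = 10121070.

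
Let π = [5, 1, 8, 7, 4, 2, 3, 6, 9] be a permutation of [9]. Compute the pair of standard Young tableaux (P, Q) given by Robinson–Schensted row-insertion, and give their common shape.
P = [1, 2, 3, 6, 9] / [4, 7] / [5] / [8];  Q = [1, 3, 7, 8, 9] / [2, 4] / [5] / [6];  common shape = (5, 2, 1, 1)

Row-insert the values π_1, π_2, … into P one at a time, bumping the leftmost entry strictly greater than the inserted value down to the next row. The recording tableau Q records, in position (i, j), the step at which that cell was added to P.
  Insert 5 (step 1): P = [5];  Q = [1]
  Insert 1 (step 2): P = [1] / [5];  Q = [1] / [2]
  Insert 8 (step 3): P = [1, 8] / [5];  Q = [1, 3] / [2]
  Insert 7 (step 4): P = [1, 7] / [5, 8];  Q = [1, 3] / [2, 4]
  Insert 4 (step 5): P = [1, 4] / [5, 7] / [8];  Q = [1, 3] / [2, 4] / [5]
  Insert 2 (step 6): P = [1, 2] / [4, 7] / [5] / [8];  Q = [1, 3] / [2, 4] / [5] / [6]
  Insert 3 (step 7): P = [1, 2, 3] / [4, 7] / [5] / [8];  Q = [1, 3, 7] / [2, 4] / [5] / [6]
  Insert 6 (step 8): P = [1, 2, 3, 6] / [4, 7] / [5] / [8];  Q = [1, 3, 7, 8] / [2, 4] / [5] / [6]
  Insert 9 (step 9): P = [1, 2, 3, 6, 9] / [4, 7] / [5] / [8];  Q = [1, 3, 7, 8, 9] / [2, 4] / [5] / [6]
Final shape: (5, 2, 1, 1).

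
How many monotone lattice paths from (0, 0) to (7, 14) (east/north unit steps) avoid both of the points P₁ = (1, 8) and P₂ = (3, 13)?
Number of paths = 106109

Inclusion–exclusion. Total paths: C(21, 7) = 116280. Through P₁: C(9, 1)·C(12, 6) = 8316. Through P₂: C(16, 3)·C(5, 4) = 2800. Since P₁ is strictly southwest of P₂, a monotone path through both must visit P₁ then P₂; paths through both = C(9, 1)·C(7, 2)·C(5, 4) = 945. Avoid both = 116280 − 8316 − 2800 + 945 = 106109.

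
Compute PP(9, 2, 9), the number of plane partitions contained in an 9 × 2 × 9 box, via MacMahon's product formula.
PP(9, 2, 9) = 449141836

Evaluate the triple product over i = 1..9, j = 1..2, k = 1..9. The factors are (2/1) · (3/2) · (4/3) · (5/4) · (6/5) · (7/6) · (8/7) · (9/8) · … (162 factors total). The numerators and denominators telescope so the product is an integer; carrying out the multiplication exactly gives PP(9, 2, 9) = 449141836.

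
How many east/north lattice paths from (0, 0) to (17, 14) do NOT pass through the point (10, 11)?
Number of paths = 222856605

Total paths from (0, 0) to (17, 14): C(31, 17) = 265182525. Paths through (10, 11): (paths (0, 0) → (10, 11)) × (paths (10, 11) → (17, 14)) = C(21, 10) · C(10, 7) = 352716 · 120 = 42325920. Avoidance count = 265182525 − 42325920 = 222856605.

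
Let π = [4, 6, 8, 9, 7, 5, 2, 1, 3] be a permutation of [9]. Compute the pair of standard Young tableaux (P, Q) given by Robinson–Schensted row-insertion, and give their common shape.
P = [1, 3, 7, 9] / [2, 5] / [4] / [6] / [8];  Q = [1, 2, 3, 4] / [5, 9] / [6] / [7] / [8];  common shape = (4, 2, 1, 1, 1)

Row-insert the values π_1, π_2, … into P one at a time, bumping the leftmost entry strictly greater than the inserted value down to the next row. The recording tableau Q records, in position (i, j), the step at which that cell was added to P.
  Insert 4 (step 1): P = [4];  Q = [1]
  Insert 6 (step 2): P = [4, 6];  Q = [1, 2]
  Insert 8 (step 3): P = [4, 6, 8];  Q = [1, 2, 3]
  Insert 9 (step 4): P = [4, 6, 8, 9];  Q = [1, 2, 3, 4]
  Insert 7 (step 5): P = [4, 6, 7, 9] / [8];  Q = [1, 2, 3, 4] / [5]
  Insert 5 (step 6): P = [4, 5, 7, 9] / [6] / [8];  Q = [1, 2, 3, 4] / [5] / [6]
  Insert 2 (step 7): P = [2, 5, 7, 9] / [4] / [6] / [8];  Q = [1, 2, 3, 4] / [5] / [6] / [7]
  Insert 1 (step 8): P = [1, 5, 7, 9] / [2] / [4] / [6] / [8];  Q = [1, 2, 3, 4] / [5] / [6] / [7] / [8]
  Insert 3 (step 9): P = [1, 3, 7, 9] / [2, 5] / [4] / [6] / [8];  Q = [1, 2, 3, 4] / [5, 9] / [6] / [7] / [8]
Final shape: (4, 2, 1, 1, 1).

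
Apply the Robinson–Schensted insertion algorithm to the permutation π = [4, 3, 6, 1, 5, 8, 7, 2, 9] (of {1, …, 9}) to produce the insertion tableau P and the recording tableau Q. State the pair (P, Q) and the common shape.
P = [1, 2, 7, 9] / [3, 5, 8] / [4, 6];  Q = [1, 3, 6, 9] / [2, 5, 7] / [4, 8];  common shape = (4, 3, 2)

Row-insert the values π_1, π_2, … into P one at a time, bumping the leftmost entry strictly greater than the inserted value down to the next row. The recording tableau Q records, in position (i, j), the step at which that cell was added to P.
  Insert 4 (step 1): P = [4];  Q = [1]
  Insert 3 (step 2): P = [3] / [4];  Q = [1] / [2]
  Insert 6 (step 3): P = [3, 6] / [4];  Q = [1, 3] / [2]
  Insert 1 (step 4): P = [1, 6] / [3] / [4];  Q = [1, 3] / [2] / [4]
  Insert 5 (step 5): P = [1, 5] / [3, 6] / [4];  Q = [1, 3] / [2, 5] / [4]
  Insert 8 (step 6): P = [1, 5, 8] / [3, 6] / [4];  Q = [1, 3, 6] / [2, 5] / [4]
  Insert 7 (step 7): P = [1, 5, 7] / [3, 6, 8] / [4];  Q = [1, 3, 6] / [2, 5, 7] / [4]
  Insert 2 (step 8): P = [1, 2, 7] / [3, 5, 8] / [4, 6];  Q = [1, 3, 6] / [2, 5, 7] / [4, 8]
  Insert 9 (step 9): P = [1, 2, 7, 9] / [3, 5, 8] / [4, 6];  Q = [1, 3, 6, 9] / [2, 5, 7] / [4, 8]
Final shape: (4, 3, 2).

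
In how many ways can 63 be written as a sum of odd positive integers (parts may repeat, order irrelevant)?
p_odd(63) = 14848

Enumerate partitions using only odd parts via the recurrence o(n, m) = o(n, m−2) + o(n−m, m) over odd m, starting from the largest odd part ≤ n. This gives p_odd(63) = 14848. (Euler's theorem: equals the count of distinct-part partitions.)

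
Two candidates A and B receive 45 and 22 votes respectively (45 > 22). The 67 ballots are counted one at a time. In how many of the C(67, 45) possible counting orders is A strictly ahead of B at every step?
Strict-lead orderings = 93115841412899760

Total orderings of the 67 votes with 45 for A: C(67, 45) = 271250494550621040. By the Bertrand ballot formula (Cycle Lemma / reflection principle), the number of orderings in which A is strictly ahead of B throughout is (p − q)/(p + q) · C(p + q, p) = (45 − 22)/(45 + 22) · 271250494550621040 = 93115841412899760.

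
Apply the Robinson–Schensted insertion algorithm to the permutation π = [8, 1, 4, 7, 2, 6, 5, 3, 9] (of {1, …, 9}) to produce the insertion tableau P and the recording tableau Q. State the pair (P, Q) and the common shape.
P = [1, 2, 3, 9] / [4, 5] / [6] / [7] / [8];  Q = [1, 3, 4, 9] / [2, 6] / [5] / [7] / [8];  common shape = (4, 2, 1, 1, 1)

Row-insert the values π_1, π_2, … into P one at a time, bumping the leftmost entry strictly greater than the inserted value down to the next row. The recording tableau Q records, in position (i, j), the step at which that cell was added to P.
  Insert 8 (step 1): P = [8];  Q = [1]
  Insert 1 (step 2): P = [1] / [8];  Q = [1] / [2]
  Insert 4 (step 3): P = [1, 4] / [8];  Q = [1, 3] / [2]
  Insert 7 (step 4): P = [1, 4, 7] / [8];  Q = [1, 3, 4] / [2]
  Insert 2 (step 5): P = [1, 2, 7] / [4] / [8];  Q = [1, 3, 4] / [2] / [5]
  Insert 6 (step 6): P = [1, 2, 6] / [4, 7] / [8];  Q = [1, 3, 4] / [2, 6] / [5]
  Insert 5 (step 7): P = [1, 2, 5] / [4, 6] / [7] / [8];  Q = [1, 3, 4] / [2, 6] / [5] / [7]
  Insert 3 (step 8): P = [1, 2, 3] / [4, 5] / [6] / [7] / [8];  Q = [1, 3, 4] / [2, 6] / [5] / [7] / [8]
  Insert 9 (step 9): P = [1, 2, 3, 9] / [4, 5] / [6] / [7] / [8];  Q = [1, 3, 4, 9] / [2, 6] / [5] / [7] / [8]
Final shape: (4, 2, 1, 1, 1).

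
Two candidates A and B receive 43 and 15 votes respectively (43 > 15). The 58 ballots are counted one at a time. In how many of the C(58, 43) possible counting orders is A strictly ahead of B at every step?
Strict-lead orderings = 14363336766240

Total orderings of the 58 votes with 43 for A: C(58, 43) = 29752626158640. By the Bertrand ballot formula (Cycle Lemma / reflection principle), the number of orderings in which A is strictly ahead of B throughout is (p − q)/(p + q) · C(p + q, p) = (43 − 15)/(43 + 15) · 29752626158640 = 14363336766240.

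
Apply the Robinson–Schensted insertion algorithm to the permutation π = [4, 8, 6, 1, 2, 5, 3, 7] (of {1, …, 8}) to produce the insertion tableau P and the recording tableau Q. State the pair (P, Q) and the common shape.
P = [1, 2, 3, 7] / [4, 5] / [6] / [8];  Q = [1, 2, 6, 8] / [3, 5] / [4] / [7];  common shape = (4, 2, 1, 1)

Row-insert the values π_1, π_2, … into P one at a time, bumping the leftmost entry strictly greater than the inserted value down to the next row. The recording tableau Q records, in position (i, j), the step at which that cell was added to P.
  Insert 4 (step 1): P = [4];  Q = [1]
  Insert 8 (step 2): P = [4, 8];  Q = [1, 2]
  Insert 6 (step 3): P = [4, 6] / [8];  Q = [1, 2] / [3]
  Insert 1 (step 4): P = [1, 6] / [4] / [8];  Q = [1, 2] / [3] / [4]
  Insert 2 (step 5): P = [1, 2] / [4, 6] / [8];  Q = [1, 2] / [3, 5] / [4]
  Insert 5 (step 6): P = [1, 2, 5] / [4, 6] / [8];  Q = [1, 2, 6] / [3, 5] / [4]
  Insert 3 (step 7): P = [1, 2, 3] / [4, 5] / [6] / [8];  Q = [1, 2, 6] / [3, 5] / [4] / [7]
  Insert 7 (step 8): P = [1, 2, 3, 7] / [4, 5] / [6] / [8];  Q = [1, 2, 6, 8] / [3, 5] / [4] / [7]
Final shape: (4, 2, 1, 1).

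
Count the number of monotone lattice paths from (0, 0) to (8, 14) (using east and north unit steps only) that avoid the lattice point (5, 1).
Number of paths = 316410

Total paths from (0, 0) to (8, 14): C(22, 8) = 319770. Paths through (5, 1): (paths (0, 0) → (5, 1)) × (paths (5, 1) → (8, 14)) = C(6, 5) · C(16, 3) = 6 · 560 = 3360. Avoidance count = 319770 − 3360 = 316410.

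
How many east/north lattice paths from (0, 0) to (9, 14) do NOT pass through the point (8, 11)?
Number of paths = 514862

Total paths from (0, 0) to (9, 14): C(23, 9) = 817190. Paths through (8, 11): (paths (0, 0) → (8, 11)) × (paths (8, 11) → (9, 14)) = C(19, 8) · C(4, 1) = 75582 · 4 = 302328. Avoidance count = 817190 − 302328 = 514862.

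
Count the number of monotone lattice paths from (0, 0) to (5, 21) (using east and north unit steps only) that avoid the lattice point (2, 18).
Number of paths = 61980

Total paths from (0, 0) to (5, 21): C(26, 5) = 65780. Paths through (2, 18): (paths (0, 0) → (2, 18)) × (paths (2, 18) → (5, 21)) = C(20, 2) · C(6, 3) = 190 · 20 = 3800. Avoidance count = 65780 − 3800 = 61980.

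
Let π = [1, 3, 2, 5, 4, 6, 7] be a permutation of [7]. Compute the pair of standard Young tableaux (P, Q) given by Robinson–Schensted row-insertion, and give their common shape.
P = [1, 2, 4, 6, 7] / [3, 5];  Q = [1, 2, 4, 6, 7] / [3, 5];  common shape = (5, 2)

Row-insert the values π_1, π_2, … into P one at a time, bumping the leftmost entry strictly greater than the inserted value down to the next row. The recording tableau Q records, in position (i, j), the step at which that cell was added to P.
  Insert 1 (step 1): P = [1];  Q = [1]
  Insert 3 (step 2): P = [1, 3];  Q = [1, 2]
  Insert 2 (step 3): P = [1, 2] / [3];  Q = [1, 2] / [3]
  Insert 5 (step 4): P = [1, 2, 5] / [3];  Q = [1, 2, 4] / [3]
  Insert 4 (step 5): P = [1, 2, 4] / [3, 5];  Q = [1, 2, 4] / [3, 5]
  Insert 6 (step 6): P = [1, 2, 4, 6] / [3, 5];  Q = [1, 2, 4, 6] / [3, 5]
  Insert 7 (step 7): P = [1, 2, 4, 6, 7] / [3, 5];  Q = [1, 2, 4, 6, 7] / [3, 5]
Final shape: (5, 2).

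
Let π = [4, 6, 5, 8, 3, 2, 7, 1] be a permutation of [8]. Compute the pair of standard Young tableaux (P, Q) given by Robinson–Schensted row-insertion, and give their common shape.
P = [1, 5, 7] / [2, 8] / [3] / [4] / [6];  Q = [1, 2, 4] / [3, 7] / [5] / [6] / [8];  common shape = (3, 2, 1, 1, 1)

Row-insert the values π_1, π_2, … into P one at a time, bumping the leftmost entry strictly greater than the inserted value down to the next row. The recording tableau Q records, in position (i, j), the step at which that cell was added to P.
  Insert 4 (step 1): P = [4];  Q = [1]
  Insert 6 (step 2): P = [4, 6];  Q = [1, 2]
  Insert 5 (step 3): P = [4, 5] / [6];  Q = [1, 2] / [3]
  Insert 8 (step 4): P = [4, 5, 8] / [6];  Q = [1, 2, 4] / [3]
  Insert 3 (step 5): P = [3, 5, 8] / [4] / [6];  Q = [1, 2, 4] / [3] / [5]
  Insert 2 (step 6): P = [2, 5, 8] / [3] / [4] / [6];  Q = [1, 2, 4] / [3] / [5] / [6]
  Insert 7 (step 7): P = [2, 5, 7] / [3, 8] / [4] / [6];  Q = [1, 2, 4] / [3, 7] / [5] / [6]
  Insert 1 (step 8): P = [1, 5, 7] / [2, 8] / [3] / [4] / [6];  Q = [1, 2, 4] / [3, 7] / [5] / [6] / [8]
Final shape: (3, 2, 1, 1, 1).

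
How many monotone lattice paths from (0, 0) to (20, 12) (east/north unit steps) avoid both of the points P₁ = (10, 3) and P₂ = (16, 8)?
Number of paths = 157139002

Inclusion–exclusion. Total paths: C(32, 20) = 225792840. Through P₁: C(13, 10)·C(19, 10) = 26420108. Through P₂: C(24, 16)·C(8, 4) = 51482970. Since P₁ is strictly southwest of P₂, a monotone path through both must visit P₁ then P₂; paths through both = C(13, 10)·C(11, 6)·C(8, 4) = 9249240. Avoid both = 225792840 − 26420108 − 51482970 + 9249240 = 157139002.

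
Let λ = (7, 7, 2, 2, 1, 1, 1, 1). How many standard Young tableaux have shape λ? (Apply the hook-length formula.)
# SYT of shape (7, 7, 2, 2, 1, 1, 1, 1) = 492445800

Hook-length formula: f^λ = n! / Π hook(c), product over all cells c of the Young diagram. For λ = (7, 7, 2, 2, 1, 1, 1, 1), n = 22 boxes. Hook lengths by row (left-to-right, top-to-bottom): [14, 9, 6, 5, 4, 3, 2]; [13, 8, 5, 4, 3, 2, 1]; [7, 2]; [6, 1]; [4]; [3]; [2]; [1]. Product of hooks = 2282486169600. So f^λ = 22! / 2282486169600 = 1124000727777607680000 / 2282486169600 = 492445800.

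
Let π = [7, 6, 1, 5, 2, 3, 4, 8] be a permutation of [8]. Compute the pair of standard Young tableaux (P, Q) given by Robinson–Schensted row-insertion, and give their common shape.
P = [1, 2, 3, 4, 8] / [5] / [6] / [7];  Q = [1, 4, 6, 7, 8] / [2] / [3] / [5];  common shape = (5, 1, 1, 1)

Row-insert the values π_1, π_2, … into P one at a time, bumping the leftmost entry strictly greater than the inserted value down to the next row. The recording tableau Q records, in position (i, j), the step at which that cell was added to P.
  Insert 7 (step 1): P = [7];  Q = [1]
  Insert 6 (step 2): P = [6] / [7];  Q = [1] / [2]
  Insert 1 (step 3): P = [1] / [6] / [7];  Q = [1] / [2] / [3]
  Insert 5 (step 4): P = [1, 5] / [6] / [7];  Q = [1, 4] / [2] / [3]
  Insert 2 (step 5): P = [1, 2] / [5] / [6] / [7];  Q = [1, 4] / [2] / [3] / [5]
  Insert 3 (step 6): P = [1, 2, 3] / [5] / [6] / [7];  Q = [1, 4, 6] / [2] / [3] / [5]
  Insert 4 (step 7): P = [1, 2, 3, 4] / [5] / [6] / [7];  Q = [1, 4, 6, 7] / [2] / [3] / [5]
  Insert 8 (step 8): P = [1, 2, 3, 4, 8] / [5] / [6] / [7];  Q = [1, 4, 6, 7, 8] / [2] / [3] / [5]
Final shape: (5, 1, 1, 1).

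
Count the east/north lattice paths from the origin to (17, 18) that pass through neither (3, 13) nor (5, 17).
Number of paths = 4530822828

Inclusion–exclusion. Total paths: C(35, 17) = 4537567650. Through P₁: C(16, 3)·C(19, 14) = 6511680. Through P₂: C(22, 5)·C(13, 12) = 342342. Since P₁ is strictly southwest of P₂, a monotone path through both must visit P₁ then P₂; paths through both = C(16, 3)·C(6, 2)·C(13, 12) = 109200. Avoid both = 4537567650 − 6511680 − 342342 + 109200 = 4530822828.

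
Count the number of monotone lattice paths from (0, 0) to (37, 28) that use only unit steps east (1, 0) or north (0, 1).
Number of paths = 1965407271460556560

A monotone lattice path from (0, 0) to (37, 28) consists of 37 east steps and 28 north steps in some order, so it is determined by which 37 of the 65 steps are east. The count is C(65, 37) = 1965407271460556560.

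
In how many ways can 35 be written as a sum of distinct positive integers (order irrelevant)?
q(35) = 585

A partition into distinct parts is a strictly decreasing sequence summing to n. The recurrence d(n, m) = d(n, m−1) + d(n−m, m−1) (use part m at most once) with q(n) = d(n, n) gives q(35) = 585. (Euler's theorem: # distinct-part partitions = # odd-part partitions.)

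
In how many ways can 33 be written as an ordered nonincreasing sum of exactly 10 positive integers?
p(33, 10 parts) = 984

Partitions of n into exactly k parts are in bijection with partitions of n − k into at most k parts (subtract 1 from each part). So p(33, exactly 10) = p(23, parts ≤ 10). Computing via the recurrence p(m, j) = p(m, j−1) + p(m−j, j) gives 984.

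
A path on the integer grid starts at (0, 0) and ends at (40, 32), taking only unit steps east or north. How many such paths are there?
Number of paths = 285219402396400814958

A monotone lattice path from (0, 0) to (40, 32) consists of 40 east steps and 32 north steps in some order, so it is determined by which 40 of the 72 steps are east. The count is C(72, 40) = 285219402396400814958.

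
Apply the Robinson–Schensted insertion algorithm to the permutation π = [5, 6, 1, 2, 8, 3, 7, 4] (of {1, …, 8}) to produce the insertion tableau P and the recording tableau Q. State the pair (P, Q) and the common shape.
P = [1, 2, 3, 4] / [5, 6, 7] / [8];  Q = [1, 2, 5, 7] / [3, 4, 6] / [8];  common shape = (4, 3, 1)

Row-insert the values π_1, π_2, … into P one at a time, bumping the leftmost entry strictly greater than the inserted value down to the next row. The recording tableau Q records, in position (i, j), the step at which that cell was added to P.
  Insert 5 (step 1): P = [5];  Q = [1]
  Insert 6 (step 2): P = [5, 6];  Q = [1, 2]
  Insert 1 (step 3): P = [1, 6] / [5];  Q = [1, 2] / [3]
  Insert 2 (step 4): P = [1, 2] / [5, 6];  Q = [1, 2] / [3, 4]
  Insert 8 (step 5): P = [1, 2, 8] / [5, 6];  Q = [1, 2, 5] / [3, 4]
  Insert 3 (step 6): P = [1, 2, 3] / [5, 6, 8];  Q = [1, 2, 5] / [3, 4, 6]
  Insert 7 (step 7): P = [1, 2, 3, 7] / [5, 6, 8];  Q = [1, 2, 5, 7] / [3, 4, 6]
  Insert 4 (step 8): P = [1, 2, 3, 4] / [5, 6, 7] / [8];  Q = [1, 2, 5, 7] / [3, 4, 6] / [8]
Final shape: (4, 3, 1).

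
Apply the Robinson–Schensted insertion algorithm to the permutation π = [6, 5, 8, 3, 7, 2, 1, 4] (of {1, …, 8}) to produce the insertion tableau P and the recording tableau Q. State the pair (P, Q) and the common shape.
P = [1, 4] / [2, 7] / [3, 8] / [5] / [6];  Q = [1, 3] / [2, 5] / [4, 8] / [6] / [7];  common shape = (2, 2, 2, 1, 1)

Row-insert the values π_1, π_2, … into P one at a time, bumping the leftmost entry strictly greater than the inserted value down to the next row. The recording tableau Q records, in position (i, j), the step at which that cell was added to P.
  Insert 6 (step 1): P = [6];  Q = [1]
  Insert 5 (step 2): P = [5] / [6];  Q = [1] / [2]
  Insert 8 (step 3): P = [5, 8] / [6];  Q = [1, 3] / [2]
  Insert 3 (step 4): P = [3, 8] / [5] / [6];  Q = [1, 3] / [2] / [4]
  Insert 7 (step 5): P = [3, 7] / [5, 8] / [6];  Q = [1, 3] / [2, 5] / [4]
  Insert 2 (step 6): P = [2, 7] / [3, 8] / [5] / [6];  Q = [1, 3] / [2, 5] / [4] / [6]
  Insert 1 (step 7): P = [1, 7] / [2, 8] / [3] / [5] / [6];  Q = [1, 3] / [2, 5] / [4] / [6] / [7]
  Insert 4 (step 8): P = [1, 4] / [2, 7] / [3, 8] / [5] / [6];  Q = [1, 3] / [2, 5] / [4, 8] / [6] / [7]
Final shape: (2, 2, 2, 1, 1).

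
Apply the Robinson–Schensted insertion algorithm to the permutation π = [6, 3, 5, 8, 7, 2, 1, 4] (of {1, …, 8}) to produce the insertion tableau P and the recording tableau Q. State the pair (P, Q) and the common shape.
P = [1, 4, 7] / [2, 5] / [3, 8] / [6];  Q = [1, 3, 4] / [2, 5] / [6, 8] / [7];  common shape = (3, 2, 2, 1)

Row-insert the values π_1, π_2, … into P one at a time, bumping the leftmost entry strictly greater than the inserted value down to the next row. The recording tableau Q records, in position (i, j), the step at which that cell was added to P.
  Insert 6 (step 1): P = [6];  Q = [1]
  Insert 3 (step 2): P = [3] / [6];  Q = [1] / [2]
  Insert 5 (step 3): P = [3, 5] / [6];  Q = [1, 3] / [2]
  Insert 8 (step 4): P = [3, 5, 8] / [6];  Q = [1, 3, 4] / [2]
  Insert 7 (step 5): P = [3, 5, 7] / [6, 8];  Q = [1, 3, 4] / [2, 5]
  Insert 2 (step 6): P = [2, 5, 7] / [3, 8] / [6];  Q = [1, 3, 4] / [2, 5] / [6]
  Insert 1 (step 7): P = [1, 5, 7] / [2, 8] / [3] / [6];  Q = [1, 3, 4] / [2, 5] / [6] / [7]
  Insert 4 (step 8): P = [1, 4, 7] / [2, 5] / [3, 8] / [6];  Q = [1, 3, 4] / [2, 5] / [6, 8] / [7]
Final shape: (3, 2, 2, 1).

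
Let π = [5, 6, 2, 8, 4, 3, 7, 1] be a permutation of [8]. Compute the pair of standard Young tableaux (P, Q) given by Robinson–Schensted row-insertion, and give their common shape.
P = [1, 3, 7] / [2, 6, 8] / [4] / [5];  Q = [1, 2, 4] / [3, 5, 7] / [6] / [8];  common shape = (3, 3, 1, 1)

Row-insert the values π_1, π_2, … into P one at a time, bumping the leftmost entry strictly greater than the inserted value down to the next row. The recording tableau Q records, in position (i, j), the step at which that cell was added to P.
  Insert 5 (step 1): P = [5];  Q = [1]
  Insert 6 (step 2): P = [5, 6];  Q = [1, 2]
  Insert 2 (step 3): P = [2, 6] / [5];  Q = [1, 2] / [3]
  Insert 8 (step 4): P = [2, 6, 8] / [5];  Q = [1, 2, 4] / [3]
  Insert 4 (step 5): P = [2, 4, 8] / [5, 6];  Q = [1, 2, 4] / [3, 5]
  Insert 3 (step 6): P = [2, 3, 8] / [4, 6] / [5];  Q = [1, 2, 4] / [3, 5] / [6]
  Insert 7 (step 7): P = [2, 3, 7] / [4, 6, 8] / [5];  Q = [1, 2, 4] / [3, 5, 7] / [6]
  Insert 1 (step 8): P = [1, 3, 7] / [2, 6, 8] / [4] / [5];  Q = [1, 2, 4] / [3, 5, 7] / [6] / [8]
Final shape: (3, 3, 1, 1).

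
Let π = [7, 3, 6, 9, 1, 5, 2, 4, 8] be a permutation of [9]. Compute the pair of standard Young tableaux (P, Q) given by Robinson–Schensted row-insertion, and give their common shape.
P = [1, 2, 4, 8] / [3, 5, 9] / [6] / [7];  Q = [1, 3, 4, 9] / [2, 6, 8] / [5] / [7];  common shape = (4, 3, 1, 1)

Row-insert the values π_1, π_2, … into P one at a time, bumping the leftmost entry strictly greater than the inserted value down to the next row. The recording tableau Q records, in position (i, j), the step at which that cell was added to P.
  Insert 7 (step 1): P = [7];  Q = [1]
  Insert 3 (step 2): P = [3] / [7];  Q = [1] / [2]
  Insert 6 (step 3): P = [3, 6] / [7];  Q = [1, 3] / [2]
  Insert 9 (step 4): P = [3, 6, 9] / [7];  Q = [1, 3, 4] / [2]
  Insert 1 (step 5): P = [1, 6, 9] / [3] / [7];  Q = [1, 3, 4] / [2] / [5]
  Insert 5 (step 6): P = [1, 5, 9] / [3, 6] / [7];  Q = [1, 3, 4] / [2, 6] / [5]
  Insert 2 (step 7): P = [1, 2, 9] / [3, 5] / [6] / [7];  Q = [1, 3, 4] / [2, 6] / [5] / [7]
  Insert 4 (step 8): P = [1, 2, 4] / [3, 5, 9] / [6] / [7];  Q = [1, 3, 4] / [2, 6, 8] / [5] / [7]
  Insert 8 (step 9): P = [1, 2, 4, 8] / [3, 5, 9] / [6] / [7];  Q = [1, 3, 4, 9] / [2, 6, 8] / [5] / [7]
Final shape: (4, 3, 1, 1).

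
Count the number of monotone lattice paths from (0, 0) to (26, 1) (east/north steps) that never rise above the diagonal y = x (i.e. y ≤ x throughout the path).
Number of paths = 26

By the reflection principle (André's argument), the number of monotone paths to (26, 1) with n ≤ m that never go above y = x is C(27, 26) − C(27, 27) = 27 − 1 = 26.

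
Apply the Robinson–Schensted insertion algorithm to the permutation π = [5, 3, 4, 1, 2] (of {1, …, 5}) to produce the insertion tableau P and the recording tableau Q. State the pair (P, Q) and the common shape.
P = [1, 2] / [3, 4] / [5];  Q = [1, 3] / [2, 5] / [4];  common shape = (2, 2, 1)

Row-insert the values π_1, π_2, … into P one at a time, bumping the leftmost entry strictly greater than the inserted value down to the next row. The recording tableau Q records, in position (i, j), the step at which that cell was added to P.
  Insert 5 (step 1): P = [5];  Q = [1]
  Insert 3 (step 2): P = [3] / [5];  Q = [1] / [2]
  Insert 4 (step 3): P = [3, 4] / [5];  Q = [1, 3] / [2]
  Insert 1 (step 4): P = [1, 4] / [3] / [5];  Q = [1, 3] / [2] / [4]
  Insert 2 (step 5): P = [1, 2] / [3, 4] / [5];  Q = [1, 3] / [2, 5] / [4]
Final shape: (2, 2, 1).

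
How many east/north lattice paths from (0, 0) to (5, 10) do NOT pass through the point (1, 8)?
Number of paths = 2868

Total paths from (0, 0) to (5, 10): C(15, 5) = 3003. Paths through (1, 8): (paths (0, 0) → (1, 8)) × (paths (1, 8) → (5, 10)) = C(9, 1) · C(6, 4) = 9 · 15 = 135. Avoidance count = 3003 − 135 = 2868.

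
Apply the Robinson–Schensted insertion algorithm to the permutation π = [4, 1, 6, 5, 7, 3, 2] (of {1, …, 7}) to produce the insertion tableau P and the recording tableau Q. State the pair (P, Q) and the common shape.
P = [1, 2, 7] / [3, 5] / [4] / [6];  Q = [1, 3, 5] / [2, 4] / [6] / [7];  common shape = (3, 2, 1, 1)

Row-insert the values π_1, π_2, … into P one at a time, bumping the leftmost entry strictly greater than the inserted value down to the next row. The recording tableau Q records, in position (i, j), the step at which that cell was added to P.
  Insert 4 (step 1): P = [4];  Q = [1]
  Insert 1 (step 2): P = [1] / [4];  Q = [1] / [2]
  Insert 6 (step 3): P = [1, 6] / [4];  Q = [1, 3] / [2]
  Insert 5 (step 4): P = [1, 5] / [4, 6];  Q = [1, 3] / [2, 4]
  Insert 7 (step 5): P = [1, 5, 7] / [4, 6];  Q = [1, 3, 5] / [2, 4]
  Insert 3 (step 6): P = [1, 3, 7] / [4, 5] / [6];  Q = [1, 3, 5] / [2, 4] / [6]
  Insert 2 (step 7): P = [1, 2, 7] / [3, 5] / [4] / [6];  Q = [1, 3, 5] / [2, 4] / [6] / [7]
Final shape: (3, 2, 1, 1).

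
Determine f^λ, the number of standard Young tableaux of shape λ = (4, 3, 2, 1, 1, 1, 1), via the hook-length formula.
# SYT of shape (4, 3, 2, 1, 1, 1, 1) = 12012

Hook-length formula: f^λ = n! / Π hook(c), product over all cells c of the Young diagram. For λ = (4, 3, 2, 1, 1, 1, 1), n = 13 boxes. Hook lengths by row (left-to-right, top-to-bottom): [10, 5, 3, 1]; [8, 3, 1]; [6, 1]; [4]; [3]; [2]; [1]. Product of hooks = 518400. So f^λ = 13! / 518400 = 6227020800 / 518400 = 12012.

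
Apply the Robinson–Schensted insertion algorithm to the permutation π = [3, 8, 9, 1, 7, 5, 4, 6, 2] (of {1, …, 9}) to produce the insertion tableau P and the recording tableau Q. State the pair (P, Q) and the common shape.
P = [1, 2, 6] / [3, 4, 9] / [5] / [7] / [8];  Q = [1, 2, 3] / [4, 5, 8] / [6] / [7] / [9];  common shape = (3, 3, 1, 1, 1)

Row-insert the values π_1, π_2, … into P one at a time, bumping the leftmost entry strictly greater than the inserted value down to the next row. The recording tableau Q records, in position (i, j), the step at which that cell was added to P.
  Insert 3 (step 1): P = [3];  Q = [1]
  Insert 8 (step 2): P = [3, 8];  Q = [1, 2]
  Insert 9 (step 3): P = [3, 8, 9];  Q = [1, 2, 3]
  Insert 1 (step 4): P = [1, 8, 9] / [3];  Q = [1, 2, 3] / [4]
  Insert 7 (step 5): P = [1, 7, 9] / [3, 8];  Q = [1, 2, 3] / [4, 5]
  Insert 5 (step 6): P = [1, 5, 9] / [3, 7] / [8];  Q = [1, 2, 3] / [4, 5] / [6]
  Insert 4 (step 7): P = [1, 4, 9] / [3, 5] / [7] / [8];  Q = [1, 2, 3] / [4, 5] / [6] / [7]
  Insert 6 (step 8): P = [1, 4, 6] / [3, 5, 9] / [7] / [8];  Q = [1, 2, 3] / [4, 5, 8] / [6] / [7]
  Insert 2 (step 9): P = [1, 2, 6] / [3, 4, 9] / [5] / [7] / [8];  Q = [1, 2, 3] / [4, 5, 8] / [6] / [7] / [9]
Final shape: (3, 3, 1, 1, 1).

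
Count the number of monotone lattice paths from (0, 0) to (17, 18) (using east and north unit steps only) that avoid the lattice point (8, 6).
Number of paths = 3654895860

Total paths from (0, 0) to (17, 18): C(35, 17) = 4537567650. Paths through (8, 6): (paths (0, 0) → (8, 6)) × (paths (8, 6) → (17, 18)) = C(14, 8) · C(21, 9) = 3003 · 293930 = 882671790. Avoidance count = 4537567650 − 882671790 = 3654895860.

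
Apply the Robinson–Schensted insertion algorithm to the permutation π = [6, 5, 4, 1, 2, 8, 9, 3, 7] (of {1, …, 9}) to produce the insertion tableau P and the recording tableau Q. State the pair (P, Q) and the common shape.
P = [1, 2, 3, 7] / [4, 8, 9] / [5] / [6];  Q = [1, 5, 6, 7] / [2, 8, 9] / [3] / [4];  common shape = (4, 3, 1, 1)

Row-insert the values π_1, π_2, … into P one at a time, bumping the leftmost entry strictly greater than the inserted value down to the next row. The recording tableau Q records, in position (i, j), the step at which that cell was added to P.
  Insert 6 (step 1): P = [6];  Q = [1]
  Insert 5 (step 2): P = [5] / [6];  Q = [1] / [2]
  Insert 4 (step 3): P = [4] / [5] / [6];  Q = [1] / [2] / [3]
  Insert 1 (step 4): P = [1] / [4] / [5] / [6];  Q = [1] / [2] / [3] / [4]
  Insert 2 (step 5): P = [1, 2] / [4] / [5] / [6];  Q = [1, 5] / [2] / [3] / [4]
  Insert 8 (step 6): P = [1, 2, 8] / [4] / [5] / [6];  Q = [1, 5, 6] / [2] / [3] / [4]
  Insert 9 (step 7): P = [1, 2, 8, 9] / [4] / [5] / [6];  Q = [1, 5, 6, 7] / [2] / [3] / [4]
  Insert 3 (step 8): P = [1, 2, 3, 9] / [4, 8] / [5] / [6];  Q = [1, 5, 6, 7] / [2, 8] / [3] / [4]
  Insert 7 (step 9): P = [1, 2, 3, 7] / [4, 8, 9] / [5] / [6];  Q = [1, 5, 6, 7] / [2, 8, 9] / [3] / [4]
Final shape: (4, 3, 1, 1).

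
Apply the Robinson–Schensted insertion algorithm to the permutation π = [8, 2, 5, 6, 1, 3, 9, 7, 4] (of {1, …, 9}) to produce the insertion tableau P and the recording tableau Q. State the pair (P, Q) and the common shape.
P = [1, 3, 4, 7] / [2, 5, 6] / [8, 9];  Q = [1, 3, 4, 7] / [2, 6, 8] / [5, 9];  common shape = (4, 3, 2)

Row-insert the values π_1, π_2, … into P one at a time, bumping the leftmost entry strictly greater than the inserted value down to the next row. The recording tableau Q records, in position (i, j), the step at which that cell was added to P.
  Insert 8 (step 1): P = [8];  Q = [1]
  Insert 2 (step 2): P = [2] / [8];  Q = [1] / [2]
  Insert 5 (step 3): P = [2, 5] / [8];  Q = [1, 3] / [2]
  Insert 6 (step 4): P = [2, 5, 6] / [8];  Q = [1, 3, 4] / [2]
  Insert 1 (step 5): P = [1, 5, 6] / [2] / [8];  Q = [1, 3, 4] / [2] / [5]
  Insert 3 (step 6): P = [1, 3, 6] / [2, 5] / [8];  Q = [1, 3, 4] / [2, 6] / [5]
  Insert 9 (step 7): P = [1, 3, 6, 9] / [2, 5] / [8];  Q = [1, 3, 4, 7] / [2, 6] / [5]
  Insert 7 (step 8): P = [1, 3, 6, 7] / [2, 5, 9] / [8];  Q = [1, 3, 4, 7] / [2, 6, 8] / [5]
  Insert 4 (step 9): P = [1, 3, 4, 7] / [2, 5, 6] / [8, 9];  Q = [1, 3, 4, 7] / [2, 6, 8] / [5, 9]
Final shape: (4, 3, 2).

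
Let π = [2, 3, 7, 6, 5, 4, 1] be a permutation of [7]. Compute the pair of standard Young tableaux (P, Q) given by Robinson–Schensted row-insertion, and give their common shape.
P = [1, 3, 4] / [2] / [5] / [6] / [7];  Q = [1, 2, 3] / [4] / [5] / [6] / [7];  common shape = (3, 1, 1, 1, 1)

Row-insert the values π_1, π_2, … into P one at a time, bumping the leftmost entry strictly greater than the inserted value down to the next row. The recording tableau Q records, in position (i, j), the step at which that cell was added to P.
  Insert 2 (step 1): P = [2];  Q = [1]
  Insert 3 (step 2): P = [2, 3];  Q = [1, 2]
  Insert 7 (step 3): P = [2, 3, 7];  Q = [1, 2, 3]
  Insert 6 (step 4): P = [2, 3, 6] / [7];  Q = [1, 2, 3] / [4]
  Insert 5 (step 5): P = [2, 3, 5] / [6] / [7];  Q = [1, 2, 3] / [4] / [5]
  Insert 4 (step 6): P = [2, 3, 4] / [5] / [6] / [7];  Q = [1, 2, 3] / [4] / [5] / [6]
  Insert 1 (step 7): P = [1, 3, 4] / [2] / [5] / [6] / [7];  Q = [1, 2, 3] / [4] / [5] / [6] / [7]
Final shape: (3, 1, 1, 1, 1).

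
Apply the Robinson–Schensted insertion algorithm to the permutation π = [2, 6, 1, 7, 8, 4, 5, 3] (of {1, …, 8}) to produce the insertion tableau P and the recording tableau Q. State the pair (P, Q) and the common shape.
P = [1, 3, 5, 8] / [2, 4, 7] / [6];  Q = [1, 2, 4, 5] / [3, 6, 7] / [8];  common shape = (4, 3, 1)

Row-insert the values π_1, π_2, … into P one at a time, bumping the leftmost entry strictly greater than the inserted value down to the next row. The recording tableau Q records, in position (i, j), the step at which that cell was added to P.
  Insert 2 (step 1): P = [2];  Q = [1]
  Insert 6 (step 2): P = [2, 6];  Q = [1, 2]
  Insert 1 (step 3): P = [1, 6] / [2];  Q = [1, 2] / [3]
  Insert 7 (step 4): P = [1, 6, 7] / [2];  Q = [1, 2, 4] / [3]
  Insert 8 (step 5): P = [1, 6, 7, 8] / [2];  Q = [1, 2, 4, 5] / [3]
  Insert 4 (step 6): P = [1, 4, 7, 8] / [2, 6];  Q = [1, 2, 4, 5] / [3, 6]
  Insert 5 (step 7): P = [1, 4, 5, 8] / [2, 6, 7];  Q = [1, 2, 4, 5] / [3, 6, 7]
  Insert 3 (step 8): P = [1, 3, 5, 8] / [2, 4, 7] / [6];  Q = [1, 2, 4, 5] / [3, 6, 7] / [8]
Final shape: (4, 3, 1).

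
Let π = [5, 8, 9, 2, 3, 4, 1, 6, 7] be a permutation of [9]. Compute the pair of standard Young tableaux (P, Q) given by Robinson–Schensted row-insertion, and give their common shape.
P = [1, 3, 4, 6, 7] / [2, 8, 9] / [5];  Q = [1, 2, 3, 8, 9] / [4, 5, 6] / [7];  common shape = (5, 3, 1)

Row-insert the values π_1, π_2, … into P one at a time, bumping the leftmost entry strictly greater than the inserted value down to the next row. The recording tableau Q records, in position (i, j), the step at which that cell was added to P.
  Insert 5 (step 1): P = [5];  Q = [1]
  Insert 8 (step 2): P = [5, 8];  Q = [1, 2]
  Insert 9 (step 3): P = [5, 8, 9];  Q = [1, 2, 3]
  Insert 2 (step 4): P = [2, 8, 9] / [5];  Q = [1, 2, 3] / [4]
  Insert 3 (step 5): P = [2, 3, 9] / [5, 8];  Q = [1, 2, 3] / [4, 5]
  Insert 4 (step 6): P = [2, 3, 4] / [5, 8, 9];  Q = [1, 2, 3] / [4, 5, 6]
  Insert 1 (step 7): P = [1, 3, 4] / [2, 8, 9] / [5];  Q = [1, 2, 3] / [4, 5, 6] / [7]
  Insert 6 (step 8): P = [1, 3, 4, 6] / [2, 8, 9] / [5];  Q = [1, 2, 3, 8] / [4, 5, 6] / [7]
  Insert 7 (step 9): P = [1, 3, 4, 6, 7] / [2, 8, 9] / [5];  Q = [1, 2, 3, 8, 9] / [4, 5, 6] / [7]
Final shape: (5, 3, 1).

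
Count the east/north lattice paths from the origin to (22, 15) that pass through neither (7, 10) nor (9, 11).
Number of paths = 8801791888

Inclusion–exclusion. Total paths: C(37, 22) = 9364199760. Through P₁: C(17, 7)·C(20, 15) = 301521792. Through P₂: C(20, 9)·C(17, 13) = 399744800. Since P₁ is strictly southwest of P₂, a monotone path through both must visit P₁ then P₂; paths through both = C(17, 7)·C(3, 2)·C(17, 13) = 138858720. Avoid both = 9364199760 − 301521792 − 399744800 + 138858720 = 8801791888.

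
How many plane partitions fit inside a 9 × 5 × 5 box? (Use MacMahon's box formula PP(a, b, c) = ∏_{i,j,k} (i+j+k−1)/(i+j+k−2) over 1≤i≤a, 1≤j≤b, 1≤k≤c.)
PP(9, 5, 5) = 1566039386912

Evaluate the triple product over i = 1..9, j = 1..5, k = 1..5. The factors are (2/1) · (3/2) · (4/3) · (5/4) · (6/5) · (3/2) · (4/3) · (5/4) · … (225 factors total). The numerators and denominators telescope so the product is an integer; carrying out the multiplication exactly gives PP(9, 5, 5) = 1566039386912.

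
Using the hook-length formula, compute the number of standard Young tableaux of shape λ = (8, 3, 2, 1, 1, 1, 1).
# SYT of shape (8, 3, 2, 1, 1, 1, 1) = 972400

Hook-length formula: f^λ = n! / Π hook(c), product over all cells c of the Young diagram. For λ = (8, 3, 2, 1, 1, 1, 1), n = 17 boxes. Hook lengths by row (left-to-right, top-to-bottom): [14, 9, 7, 5, 4, 3, 2, 1]; [8, 3, 1]; [6, 1]; [4]; [3]; [2]; [1]. Product of hooks = 365783040. So f^λ = 17! / 365783040 = 355687428096000 / 365783040 = 972400.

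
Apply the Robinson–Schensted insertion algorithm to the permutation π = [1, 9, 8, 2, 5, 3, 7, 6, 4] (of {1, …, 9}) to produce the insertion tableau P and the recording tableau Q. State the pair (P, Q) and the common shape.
P = [1, 2, 3, 4] / [5, 6] / [7] / [8] / [9];  Q = [1, 2, 5, 7] / [3, 8] / [4] / [6] / [9];  common shape = (4, 2, 1, 1, 1)

Row-insert the values π_1, π_2, … into P one at a time, bumping the leftmost entry strictly greater than the inserted value down to the next row. The recording tableau Q records, in position (i, j), the step at which that cell was added to P.
  Insert 1 (step 1): P = [1];  Q = [1]
  Insert 9 (step 2): P = [1, 9];  Q = [1, 2]
  Insert 8 (step 3): P = [1, 8] / [9];  Q = [1, 2] / [3]
  Insert 2 (step 4): P = [1, 2] / [8] / [9];  Q = [1, 2] / [3] / [4]
  Insert 5 (step 5): P = [1, 2, 5] / [8] / [9];  Q = [1, 2, 5] / [3] / [4]
  Insert 3 (step 6): P = [1, 2, 3] / [5] / [8] / [9];  Q = [1, 2, 5] / [3] / [4] / [6]
  Insert 7 (step 7): P = [1, 2, 3, 7] / [5] / [8] / [9];  Q = [1, 2, 5, 7] / [3] / [4] / [6]
  Insert 6 (step 8): P = [1, 2, 3, 6] / [5, 7] / [8] / [9];  Q = [1, 2, 5, 7] / [3, 8] / [4] / [6]
  Insert 4 (step 9): P = [1, 2, 3, 4] / [5, 6] / [7] / [8] / [9];  Q = [1, 2, 5, 7] / [3, 8] / [4] / [6] / [9]
Final shape: (4, 2, 1, 1, 1).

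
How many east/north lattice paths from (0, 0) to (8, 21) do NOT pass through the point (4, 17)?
Number of paths = 3873195

Total paths from (0, 0) to (8, 21): C(29, 8) = 4292145. Paths through (4, 17): (paths (0, 0) → (4, 17)) × (paths (4, 17) → (8, 21)) = C(21, 4) · C(8, 4) = 5985 · 70 = 418950. Avoidance count = 4292145 − 418950 = 3873195.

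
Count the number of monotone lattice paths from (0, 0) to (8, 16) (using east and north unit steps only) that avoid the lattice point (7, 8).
Number of paths = 677556

Total paths from (0, 0) to (8, 16): C(24, 8) = 735471. Paths through (7, 8): (paths (0, 0) → (7, 8)) × (paths (7, 8) → (8, 16)) = C(15, 7) · C(9, 1) = 6435 · 9 = 57915. Avoidance count = 735471 − 57915 = 677556.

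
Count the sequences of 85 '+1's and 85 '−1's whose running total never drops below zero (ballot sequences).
C_85 = 1063353702922273835973036658043476458723103404520

These ballot sequences are counted by the Catalan number C_n = (1/(n + 1)) · C(2n, n). For n = 85: C_85 = (1/86) · C(170, 85) = 91448418451315549893681152591738975450186892788720/86 = 1063353702922273835973036658043476458723103404520.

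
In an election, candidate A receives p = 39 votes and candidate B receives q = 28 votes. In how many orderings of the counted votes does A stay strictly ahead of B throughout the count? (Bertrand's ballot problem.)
Strict-lead orderings = 962810849581892080

Total orderings of the 67 votes with 39 for A: C(67, 39) = 5864393356544251760. By the Bertrand ballot formula (Cycle Lemma / reflection principle), the number of orderings in which A is strictly ahead of B throughout is (p − q)/(p + q) · C(p + q, p) = (39 − 28)/(39 + 28) · 5864393356544251760 = 962810849581892080.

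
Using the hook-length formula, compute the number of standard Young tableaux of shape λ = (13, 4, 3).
# SYT of shape (13, 4, 3) = 620160

Hook-length formula: f^λ = n! / Π hook(c), product over all cells c of the Young diagram. For λ = (13, 4, 3), n = 20 boxes. Hook lengths by row (left-to-right, top-to-bottom): [15, 14, 13, 11, 9, 8, 7, 6, 5, 4, 3, 2, 1]; [5, 4, 3, 1]; [3, 2, 1]. Product of hooks = 3923023104000. So f^λ = 20! / 3923023104000 = 2432902008176640000 / 3923023104000 = 620160.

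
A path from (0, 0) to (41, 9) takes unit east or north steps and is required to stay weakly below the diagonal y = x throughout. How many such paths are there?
Number of paths = 1968555050

By the reflection principle (André's argument), the number of monotone paths to (41, 9) with n ≤ m that never go above y = x is C(50, 41) − C(50, 42) = 2505433700 − 536878650 = 1968555050.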